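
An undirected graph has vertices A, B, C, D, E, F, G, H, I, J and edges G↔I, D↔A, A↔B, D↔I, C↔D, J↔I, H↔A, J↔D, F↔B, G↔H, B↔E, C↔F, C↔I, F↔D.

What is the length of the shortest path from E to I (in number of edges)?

4

Distance 0: E.
Distance 1: B.
Distance 2: A, F.
Distance 3: C, D, H.
Distance 4: G, I, J — contains I.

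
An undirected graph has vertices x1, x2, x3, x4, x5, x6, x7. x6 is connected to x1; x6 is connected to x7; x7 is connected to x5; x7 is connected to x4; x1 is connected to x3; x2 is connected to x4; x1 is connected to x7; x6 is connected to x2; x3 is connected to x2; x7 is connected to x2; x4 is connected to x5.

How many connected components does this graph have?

From x1: component {x1, x2, x3, x4, x5, x6, x7}.
That's 1 component.

1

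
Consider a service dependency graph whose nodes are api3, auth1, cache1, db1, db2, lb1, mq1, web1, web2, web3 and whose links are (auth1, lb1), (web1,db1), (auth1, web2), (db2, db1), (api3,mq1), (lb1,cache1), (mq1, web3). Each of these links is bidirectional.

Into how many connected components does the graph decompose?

3

From api3: component {api3, mq1, web3}.
From auth1: component {auth1, cache1, lb1, web2}.
From db1: component {db1, db2, web1}.
That's 3 components.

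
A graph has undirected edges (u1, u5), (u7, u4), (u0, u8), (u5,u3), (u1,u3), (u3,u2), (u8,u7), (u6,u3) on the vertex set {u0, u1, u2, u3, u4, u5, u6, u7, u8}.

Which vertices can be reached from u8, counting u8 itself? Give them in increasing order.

u0, u4, u7, u8

Start at u8.
Its neighbours: u0, u7.
Then their neighbours: u4.
Nothing further is reachable.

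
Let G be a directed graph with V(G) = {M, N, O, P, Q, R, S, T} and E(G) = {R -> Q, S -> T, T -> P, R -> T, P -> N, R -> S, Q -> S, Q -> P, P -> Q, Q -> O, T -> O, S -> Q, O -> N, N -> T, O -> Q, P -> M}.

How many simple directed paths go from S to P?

S→Q→O→N→T→P
S→Q→P
S→T→O→Q→P
S→T→P

4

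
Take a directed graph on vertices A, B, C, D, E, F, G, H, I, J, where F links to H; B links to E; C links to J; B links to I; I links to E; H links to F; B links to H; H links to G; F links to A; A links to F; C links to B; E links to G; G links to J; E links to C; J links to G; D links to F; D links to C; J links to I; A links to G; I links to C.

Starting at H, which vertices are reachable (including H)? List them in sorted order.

A, B, C, E, F, G, H, I, J

Start at H.
Its neighbours: F, G.
Then their neighbours: A, J.
Then next layer: I.
Then next layer: C, E.
Then next layer: B.
Nothing further is reachable.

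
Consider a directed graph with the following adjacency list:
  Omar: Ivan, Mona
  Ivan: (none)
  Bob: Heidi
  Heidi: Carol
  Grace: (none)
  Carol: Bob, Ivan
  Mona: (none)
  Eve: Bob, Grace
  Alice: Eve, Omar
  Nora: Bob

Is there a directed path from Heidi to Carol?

Explore from Heidi.
Distance 1: reach Carol.
Found Carol.

Yes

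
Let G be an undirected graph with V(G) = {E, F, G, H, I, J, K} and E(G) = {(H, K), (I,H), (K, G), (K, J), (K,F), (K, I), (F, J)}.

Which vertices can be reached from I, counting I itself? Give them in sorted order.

F, G, H, I, J, K

Start at I.
Its neighbours: H, K.
Then their neighbours: F, G, J.
Nothing further is reachable.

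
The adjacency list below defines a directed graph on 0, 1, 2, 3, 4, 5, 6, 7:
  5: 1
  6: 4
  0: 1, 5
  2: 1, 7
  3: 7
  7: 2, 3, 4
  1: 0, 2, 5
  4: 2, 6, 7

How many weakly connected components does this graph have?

1

From 0: component {0, 1, 2, 3, 4, 5, 6, 7}.
That's 1 component.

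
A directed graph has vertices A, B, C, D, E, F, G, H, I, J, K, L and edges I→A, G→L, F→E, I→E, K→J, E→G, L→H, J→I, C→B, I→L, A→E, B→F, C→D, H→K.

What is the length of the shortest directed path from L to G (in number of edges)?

6

Distance 0: L.
Distance 1: H.
Distance 2: K.
Distance 3: J.
Distance 4: I.
Distance 5: A, E.
Distance 6: G — contains G.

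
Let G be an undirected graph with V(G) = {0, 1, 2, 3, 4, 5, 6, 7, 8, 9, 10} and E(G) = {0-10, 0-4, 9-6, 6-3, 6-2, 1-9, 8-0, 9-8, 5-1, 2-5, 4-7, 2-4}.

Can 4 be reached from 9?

Yes

Explore from 9.
Distance 1: reach 1, 6, 8.
Distance 2: reach 0, 2, 3, 5.
Distance 3: reach 4, 10.
Found 4.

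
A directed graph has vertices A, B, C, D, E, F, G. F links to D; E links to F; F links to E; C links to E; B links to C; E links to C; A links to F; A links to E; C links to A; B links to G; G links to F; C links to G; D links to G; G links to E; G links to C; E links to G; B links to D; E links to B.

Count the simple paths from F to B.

4

F→D→G→C→A→E→B
F→D→G→C→E→B
F→D→G→E→B
F→E→B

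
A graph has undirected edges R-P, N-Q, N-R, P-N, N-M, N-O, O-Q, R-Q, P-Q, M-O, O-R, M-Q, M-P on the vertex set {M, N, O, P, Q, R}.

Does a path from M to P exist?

Yes

Explore from M.
Distance 1: reach N, O, P, Q.
Found P.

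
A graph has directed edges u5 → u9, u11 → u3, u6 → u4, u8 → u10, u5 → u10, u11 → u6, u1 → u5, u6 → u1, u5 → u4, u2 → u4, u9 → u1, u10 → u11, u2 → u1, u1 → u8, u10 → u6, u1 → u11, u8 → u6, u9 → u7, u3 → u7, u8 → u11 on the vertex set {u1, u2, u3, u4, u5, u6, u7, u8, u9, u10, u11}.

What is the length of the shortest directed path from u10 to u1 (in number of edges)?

2

Distance 0: u10.
Distance 1: u6, u11.
Distance 2: u1, u3, u4 — contains u1.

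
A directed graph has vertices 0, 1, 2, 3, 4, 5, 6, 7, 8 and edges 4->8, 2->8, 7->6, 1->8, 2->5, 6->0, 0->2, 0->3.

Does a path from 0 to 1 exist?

No

Explore from 0.
Distance 1: reach 2, 3.
Distance 2: reach 5, 8.
The search from 0 is exhausted; no directed path reaches 1.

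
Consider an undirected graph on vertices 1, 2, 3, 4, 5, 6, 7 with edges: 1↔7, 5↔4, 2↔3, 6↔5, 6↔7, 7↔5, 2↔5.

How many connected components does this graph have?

1

From 1: component {1, 2, 3, 4, 5, 6, 7}.
That's 1 component.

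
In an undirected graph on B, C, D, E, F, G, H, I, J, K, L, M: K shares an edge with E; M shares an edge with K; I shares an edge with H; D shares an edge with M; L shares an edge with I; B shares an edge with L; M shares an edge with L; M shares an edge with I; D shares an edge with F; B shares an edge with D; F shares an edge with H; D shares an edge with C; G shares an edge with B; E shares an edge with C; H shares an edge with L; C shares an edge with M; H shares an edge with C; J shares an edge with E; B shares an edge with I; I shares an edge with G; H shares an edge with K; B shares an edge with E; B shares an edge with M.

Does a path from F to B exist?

Yes

Explore from F.
Distance 1: reach D, H.
Distance 2: reach B, C, I, K, L, M.
Found B.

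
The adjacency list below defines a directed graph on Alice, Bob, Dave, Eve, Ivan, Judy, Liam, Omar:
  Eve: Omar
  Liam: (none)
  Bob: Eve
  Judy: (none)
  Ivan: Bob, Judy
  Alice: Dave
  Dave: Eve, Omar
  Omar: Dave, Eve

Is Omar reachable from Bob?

Explore from Bob.
Distance 1: reach Eve.
Distance 2: reach Omar.
Found Omar.

Yes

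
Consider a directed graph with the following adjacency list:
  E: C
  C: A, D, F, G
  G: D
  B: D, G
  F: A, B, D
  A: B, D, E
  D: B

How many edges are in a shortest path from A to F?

Distance 0: A.
Distance 1: B, D, E.
Distance 2: C, G.
Distance 3: F — contains F.

3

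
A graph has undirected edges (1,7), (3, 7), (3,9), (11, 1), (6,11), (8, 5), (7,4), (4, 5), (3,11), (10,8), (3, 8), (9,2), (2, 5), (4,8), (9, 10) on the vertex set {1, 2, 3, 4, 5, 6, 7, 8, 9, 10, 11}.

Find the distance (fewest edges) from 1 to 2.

4

Distance 0: 1.
Distance 1: 7, 11.
Distance 2: 3, 4, 6.
Distance 3: 5, 8, 9.
Distance 4: 2, 10 — contains 2.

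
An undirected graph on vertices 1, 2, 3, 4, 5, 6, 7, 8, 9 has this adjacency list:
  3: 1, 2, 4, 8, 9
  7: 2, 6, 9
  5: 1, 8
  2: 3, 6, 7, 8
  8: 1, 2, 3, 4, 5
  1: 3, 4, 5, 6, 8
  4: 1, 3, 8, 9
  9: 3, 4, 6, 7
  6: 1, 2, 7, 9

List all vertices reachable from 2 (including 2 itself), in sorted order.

1, 2, 3, 4, 5, 6, 7, 8, 9

Start at 2.
Its neighbours: 3, 6, 7, 8.
Then their neighbours: 1, 4, 5, 9.
Every vertex is now reached.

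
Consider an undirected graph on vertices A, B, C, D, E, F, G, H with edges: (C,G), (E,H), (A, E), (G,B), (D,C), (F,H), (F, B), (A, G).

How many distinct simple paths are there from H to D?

H–E–A–G–C–D
H–F–B–G–C–D

2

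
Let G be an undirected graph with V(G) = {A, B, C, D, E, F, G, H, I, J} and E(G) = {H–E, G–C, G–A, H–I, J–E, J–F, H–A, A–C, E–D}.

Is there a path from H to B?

No

Explore from H.
Distance 1: reach A, E, I.
Distance 2: reach C, D, G, J.
Distance 3: reach F.
The search is exhausted without reaching B; it lies in a different component.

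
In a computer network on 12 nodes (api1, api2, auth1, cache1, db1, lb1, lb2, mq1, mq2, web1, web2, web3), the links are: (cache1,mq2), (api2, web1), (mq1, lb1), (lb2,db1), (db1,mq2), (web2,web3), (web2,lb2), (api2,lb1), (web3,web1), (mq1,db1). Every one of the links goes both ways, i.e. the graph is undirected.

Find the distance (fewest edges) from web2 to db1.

2

Distance 0: web2.
Distance 1: lb2, web3.
Distance 2: db1, web1 — contains db1.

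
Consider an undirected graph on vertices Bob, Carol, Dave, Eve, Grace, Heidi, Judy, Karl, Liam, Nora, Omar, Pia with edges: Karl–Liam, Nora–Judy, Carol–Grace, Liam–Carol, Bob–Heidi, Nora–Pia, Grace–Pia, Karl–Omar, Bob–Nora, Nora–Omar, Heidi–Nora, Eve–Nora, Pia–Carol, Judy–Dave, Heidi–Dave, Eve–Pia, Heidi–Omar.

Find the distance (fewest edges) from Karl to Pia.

3

Distance 0: Karl.
Distance 1: Liam, Omar.
Distance 2: Carol, Heidi, Nora.
Distance 3: Bob, Dave, Eve, Grace, Judy, Pia — contains Pia.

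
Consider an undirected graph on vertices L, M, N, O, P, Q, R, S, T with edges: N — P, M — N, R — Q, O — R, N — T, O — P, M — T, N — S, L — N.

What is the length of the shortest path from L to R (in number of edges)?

Distance 0: L.
Distance 1: N.
Distance 2: M, P, S, T.
Distance 3: O.
Distance 4: R — contains R.

4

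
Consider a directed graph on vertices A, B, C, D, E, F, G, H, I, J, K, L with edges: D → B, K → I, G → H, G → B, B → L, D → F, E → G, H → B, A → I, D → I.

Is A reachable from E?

Explore from E.
Distance 1: reach G.
Distance 2: reach B, H.
Distance 3: reach L.
The search from E is exhausted; no directed path reaches A.

No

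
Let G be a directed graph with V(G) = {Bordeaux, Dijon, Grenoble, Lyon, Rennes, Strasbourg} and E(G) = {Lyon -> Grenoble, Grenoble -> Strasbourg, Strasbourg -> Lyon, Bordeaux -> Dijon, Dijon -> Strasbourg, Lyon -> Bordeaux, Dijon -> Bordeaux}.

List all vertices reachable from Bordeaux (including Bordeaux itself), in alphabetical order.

Start at Bordeaux.
Its neighbours: Dijon.
Then their neighbours: Strasbourg.
Then next layer: Lyon.
Then next layer: Grenoble.
Nothing further is reachable.

Bordeaux, Dijon, Grenoble, Lyon, Strasbourg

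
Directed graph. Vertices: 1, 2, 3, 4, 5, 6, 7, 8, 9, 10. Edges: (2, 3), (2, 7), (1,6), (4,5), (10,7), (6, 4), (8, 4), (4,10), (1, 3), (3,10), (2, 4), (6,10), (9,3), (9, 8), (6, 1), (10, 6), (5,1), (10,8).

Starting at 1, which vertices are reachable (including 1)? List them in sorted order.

1, 3, 4, 5, 6, 7, 8, 10

Start at 1.
Its neighbours: 3, 6.
Then their neighbours: 4, 10.
Then next layer: 5, 7, 8.
Nothing further is reachable.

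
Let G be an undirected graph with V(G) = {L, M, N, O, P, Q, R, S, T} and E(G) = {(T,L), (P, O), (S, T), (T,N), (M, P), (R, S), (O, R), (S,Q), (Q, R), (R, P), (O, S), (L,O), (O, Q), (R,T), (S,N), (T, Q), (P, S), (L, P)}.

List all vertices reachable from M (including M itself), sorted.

Start at M.
Its neighbours: P.
Then their neighbours: L, O, R, S.
Then next layer: N, Q, T.
Every vertex is now reached.

L, M, N, O, P, Q, R, S, T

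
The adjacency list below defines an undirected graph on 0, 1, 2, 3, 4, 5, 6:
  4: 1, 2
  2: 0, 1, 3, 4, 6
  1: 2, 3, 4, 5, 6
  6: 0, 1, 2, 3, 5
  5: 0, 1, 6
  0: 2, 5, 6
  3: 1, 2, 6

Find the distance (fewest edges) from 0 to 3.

2

Distance 0: 0.
Distance 1: 2, 5, 6.
Distance 2: 1, 3, 4 — contains 3.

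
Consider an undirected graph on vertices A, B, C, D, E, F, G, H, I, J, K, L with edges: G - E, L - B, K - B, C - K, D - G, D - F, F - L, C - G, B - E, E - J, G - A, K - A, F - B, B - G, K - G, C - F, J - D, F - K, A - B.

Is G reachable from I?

No

I has no edges, so nothing is reachable from it.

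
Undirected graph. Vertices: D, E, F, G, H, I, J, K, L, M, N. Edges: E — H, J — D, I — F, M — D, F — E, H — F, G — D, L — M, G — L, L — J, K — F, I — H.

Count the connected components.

3

From D: component {D, G, J, L, M}.
From E: component {E, F, H, I, K}.
From N: component {N}.
That's 3 components.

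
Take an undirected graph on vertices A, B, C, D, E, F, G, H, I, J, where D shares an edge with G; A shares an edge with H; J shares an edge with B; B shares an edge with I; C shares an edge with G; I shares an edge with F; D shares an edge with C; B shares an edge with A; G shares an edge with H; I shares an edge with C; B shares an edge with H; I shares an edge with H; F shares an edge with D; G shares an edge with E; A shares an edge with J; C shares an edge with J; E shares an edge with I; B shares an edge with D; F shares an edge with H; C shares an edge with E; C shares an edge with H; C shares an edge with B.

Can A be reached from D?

Explore from D.
Distance 1: reach B, C, F, G.
Distance 2: reach A, E, H, I, J.
Found A.

Yes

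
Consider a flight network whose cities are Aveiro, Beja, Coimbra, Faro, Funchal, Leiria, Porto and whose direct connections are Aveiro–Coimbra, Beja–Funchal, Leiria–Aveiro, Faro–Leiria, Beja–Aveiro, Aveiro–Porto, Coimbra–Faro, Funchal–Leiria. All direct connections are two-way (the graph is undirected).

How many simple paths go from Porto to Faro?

3

Porto–Aveiro–Beja–Funchal–Leiria–Faro
Porto–Aveiro–Coimbra–Faro
Porto–Aveiro–Leiria–Faro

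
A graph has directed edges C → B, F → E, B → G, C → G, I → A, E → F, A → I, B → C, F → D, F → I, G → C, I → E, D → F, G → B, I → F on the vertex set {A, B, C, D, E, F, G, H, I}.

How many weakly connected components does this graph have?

3

From A: component {A, D, E, F, I}.
From B: component {B, C, G}.
From H: component {H}.
That's 3 components.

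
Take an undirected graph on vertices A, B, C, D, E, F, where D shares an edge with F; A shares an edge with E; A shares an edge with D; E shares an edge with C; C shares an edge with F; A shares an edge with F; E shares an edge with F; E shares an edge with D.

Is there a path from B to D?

B has no edges, so nothing is reachable from it.

No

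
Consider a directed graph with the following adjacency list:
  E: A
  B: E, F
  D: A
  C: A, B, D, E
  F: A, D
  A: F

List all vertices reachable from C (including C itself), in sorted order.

Start at C.
Its neighbours: A, B, D, E.
Then their neighbours: F.
Every vertex is now reached.

A, B, C, D, E, F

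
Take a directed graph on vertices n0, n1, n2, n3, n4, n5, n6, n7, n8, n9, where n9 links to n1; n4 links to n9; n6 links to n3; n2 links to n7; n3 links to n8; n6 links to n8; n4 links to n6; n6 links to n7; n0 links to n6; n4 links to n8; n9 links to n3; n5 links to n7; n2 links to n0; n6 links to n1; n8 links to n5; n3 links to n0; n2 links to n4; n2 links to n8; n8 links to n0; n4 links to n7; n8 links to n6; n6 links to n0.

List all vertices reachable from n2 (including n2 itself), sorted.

n0, n1, n2, n3, n4, n5, n6, n7, n8, n9

Start at n2.
Its neighbours: n0, n4, n7, n8.
Then their neighbours: n5, n6, n9.
Then next layer: n1, n3.
Every vertex is now reached.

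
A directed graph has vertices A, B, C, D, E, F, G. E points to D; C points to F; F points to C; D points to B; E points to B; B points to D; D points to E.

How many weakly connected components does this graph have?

4

From A: component {A}.
From B: component {B, D, E}.
From C: component {C, F}.
From G: component {G}.
That's 4 components.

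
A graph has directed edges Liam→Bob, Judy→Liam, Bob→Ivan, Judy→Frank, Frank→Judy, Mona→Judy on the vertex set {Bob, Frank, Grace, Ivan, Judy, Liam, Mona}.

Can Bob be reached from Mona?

Yes

Explore from Mona.
Distance 1: reach Judy.
Distance 2: reach Frank, Liam.
Distance 3: reach Bob.
Found Bob.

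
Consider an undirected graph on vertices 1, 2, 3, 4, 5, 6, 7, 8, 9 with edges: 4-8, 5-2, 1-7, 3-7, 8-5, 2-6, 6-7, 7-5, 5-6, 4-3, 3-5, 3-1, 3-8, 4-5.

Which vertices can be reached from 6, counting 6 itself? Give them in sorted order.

Start at 6.
Its neighbours: 2, 5, 7.
Then their neighbours: 1, 3, 4, 8.
Nothing further is reachable.

1, 2, 3, 4, 5, 6, 7, 8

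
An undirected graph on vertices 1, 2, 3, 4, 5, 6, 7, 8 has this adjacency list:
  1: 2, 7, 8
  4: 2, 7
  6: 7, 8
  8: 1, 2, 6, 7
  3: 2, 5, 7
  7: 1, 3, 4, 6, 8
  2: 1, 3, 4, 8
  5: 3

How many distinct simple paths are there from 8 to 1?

8–1
8–2–1
8–2–3–7–1
8–2–4–7–1
8–6–7–1
8–6–7–3–2–1
8–6–7–4–2–1
8–7–1
8–7–3–2–1
8–7–4–2–1

10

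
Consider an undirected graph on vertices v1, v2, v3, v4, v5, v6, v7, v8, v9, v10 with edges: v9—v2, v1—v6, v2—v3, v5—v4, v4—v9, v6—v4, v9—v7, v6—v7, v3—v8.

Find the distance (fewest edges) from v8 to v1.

6

Distance 0: v8.
Distance 1: v3.
Distance 2: v2.
Distance 3: v9.
Distance 4: v4, v7.
Distance 5: v5, v6.
Distance 6: v1 — contains v1.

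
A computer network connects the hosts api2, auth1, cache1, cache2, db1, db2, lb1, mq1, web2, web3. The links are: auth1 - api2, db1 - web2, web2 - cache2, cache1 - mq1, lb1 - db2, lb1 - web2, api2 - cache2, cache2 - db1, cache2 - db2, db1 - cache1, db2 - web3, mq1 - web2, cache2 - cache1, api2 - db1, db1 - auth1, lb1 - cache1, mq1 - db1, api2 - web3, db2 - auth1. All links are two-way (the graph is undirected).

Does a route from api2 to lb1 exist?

Yes

Explore from api2.
Distance 1: reach auth1, cache2, db1, web3.
Distance 2: reach cache1, db2, mq1, web2.
Distance 3: reach lb1.
Found lb1.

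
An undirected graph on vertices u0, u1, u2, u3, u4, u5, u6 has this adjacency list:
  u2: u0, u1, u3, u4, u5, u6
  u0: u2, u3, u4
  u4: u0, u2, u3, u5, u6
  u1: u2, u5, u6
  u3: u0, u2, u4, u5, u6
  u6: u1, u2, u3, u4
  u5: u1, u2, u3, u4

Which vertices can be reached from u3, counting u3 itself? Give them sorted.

Start at u3.
Its neighbours: u0, u2, u4, u5, u6.
Then their neighbours: u1.
Every vertex is now reached.

u0, u1, u2, u3, u4, u5, u6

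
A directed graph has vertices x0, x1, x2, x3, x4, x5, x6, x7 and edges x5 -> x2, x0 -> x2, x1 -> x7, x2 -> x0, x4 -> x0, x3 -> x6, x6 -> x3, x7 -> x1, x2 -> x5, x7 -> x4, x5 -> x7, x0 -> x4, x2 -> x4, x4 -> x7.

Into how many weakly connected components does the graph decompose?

2

From x0: component {x0, x1, x2, x4, x5, x7}.
From x3: component {x3, x6}.
That's 2 components.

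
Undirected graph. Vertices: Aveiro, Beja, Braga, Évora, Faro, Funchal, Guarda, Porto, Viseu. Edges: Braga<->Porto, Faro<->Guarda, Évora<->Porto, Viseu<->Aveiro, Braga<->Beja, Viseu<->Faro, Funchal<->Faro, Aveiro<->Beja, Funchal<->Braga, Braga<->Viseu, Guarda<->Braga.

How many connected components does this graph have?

1

From Aveiro: component {Aveiro, Beja, Braga, Évora, Faro, Funchal, Guarda, Porto, Viseu}.
That's 1 component.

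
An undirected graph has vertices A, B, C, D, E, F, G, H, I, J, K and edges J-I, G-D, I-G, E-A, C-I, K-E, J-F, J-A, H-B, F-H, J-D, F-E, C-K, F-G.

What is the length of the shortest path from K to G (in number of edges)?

3

Distance 0: K.
Distance 1: C, E.
Distance 2: A, F, I.
Distance 3: G, H, J — contains G.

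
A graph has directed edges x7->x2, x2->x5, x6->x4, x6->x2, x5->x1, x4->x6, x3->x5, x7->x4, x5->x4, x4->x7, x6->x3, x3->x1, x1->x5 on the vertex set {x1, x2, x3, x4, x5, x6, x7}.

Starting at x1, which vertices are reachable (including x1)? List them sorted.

x1, x2, x3, x4, x5, x6, x7

Start at x1.
Its neighbours: x5.
Then their neighbours: x4.
Then next layer: x6, x7.
Then next layer: x2, x3.
Every vertex is now reached.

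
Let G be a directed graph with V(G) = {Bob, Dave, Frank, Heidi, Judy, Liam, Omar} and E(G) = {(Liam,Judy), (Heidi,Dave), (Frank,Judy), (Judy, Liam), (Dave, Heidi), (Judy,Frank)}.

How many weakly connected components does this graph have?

4

From Bob: component {Bob}.
From Dave: component {Dave, Heidi}.
From Frank: component {Frank, Judy, Liam}.
From Omar: component {Omar}.
That's 4 components.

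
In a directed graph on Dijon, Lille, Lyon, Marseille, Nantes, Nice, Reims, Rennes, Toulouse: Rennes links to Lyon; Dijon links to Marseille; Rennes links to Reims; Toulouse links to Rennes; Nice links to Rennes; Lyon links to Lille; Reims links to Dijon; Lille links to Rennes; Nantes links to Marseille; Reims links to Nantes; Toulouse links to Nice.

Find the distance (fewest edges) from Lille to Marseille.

Distance 0: Lille.
Distance 1: Rennes.
Distance 2: Lyon, Reims.
Distance 3: Dijon, Nantes.
Distance 4: Marseille — contains Marseille.

4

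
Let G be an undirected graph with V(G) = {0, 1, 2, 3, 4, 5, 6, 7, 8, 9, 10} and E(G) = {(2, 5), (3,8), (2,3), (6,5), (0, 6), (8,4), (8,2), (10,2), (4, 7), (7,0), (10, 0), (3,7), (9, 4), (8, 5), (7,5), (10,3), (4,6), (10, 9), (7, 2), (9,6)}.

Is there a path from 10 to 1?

Explore from 10.
Distance 1: reach 0, 2, 3, 9.
Distance 2: reach 4, 5, 6, 7, 8.
The search is exhausted without reaching 1; it lies in a different component.

No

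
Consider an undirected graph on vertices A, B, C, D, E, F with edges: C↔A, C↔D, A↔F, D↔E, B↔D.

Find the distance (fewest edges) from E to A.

Distance 0: E.
Distance 1: D.
Distance 2: B, C.
Distance 3: A — contains A.

3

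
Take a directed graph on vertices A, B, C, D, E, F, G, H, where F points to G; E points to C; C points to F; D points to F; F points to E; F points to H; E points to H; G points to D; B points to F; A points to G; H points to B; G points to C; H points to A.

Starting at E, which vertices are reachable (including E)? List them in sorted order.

A, B, C, D, E, F, G, H

Start at E.
Its neighbours: C, H.
Then their neighbours: A, B, F.
Then next layer: G.
Then next layer: D.
Every vertex is now reached.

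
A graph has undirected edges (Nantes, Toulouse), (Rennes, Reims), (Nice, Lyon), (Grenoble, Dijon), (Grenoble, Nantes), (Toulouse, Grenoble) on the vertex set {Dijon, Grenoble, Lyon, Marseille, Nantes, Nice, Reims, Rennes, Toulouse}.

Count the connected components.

4

From Dijon: component {Dijon, Grenoble, Nantes, Toulouse}.
From Lyon: component {Lyon, Nice}.
From Marseille: component {Marseille}.
From Reims: component {Reims, Rennes}.
That's 4 components.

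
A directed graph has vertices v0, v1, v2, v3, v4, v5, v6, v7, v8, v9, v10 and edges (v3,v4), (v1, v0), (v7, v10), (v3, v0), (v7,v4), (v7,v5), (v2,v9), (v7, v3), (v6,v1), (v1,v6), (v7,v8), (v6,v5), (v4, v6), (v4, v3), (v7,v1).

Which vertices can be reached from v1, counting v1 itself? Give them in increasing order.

Start at v1.
Its neighbours: v0, v6.
Then their neighbours: v5.
Nothing further is reachable.

v0, v1, v5, v6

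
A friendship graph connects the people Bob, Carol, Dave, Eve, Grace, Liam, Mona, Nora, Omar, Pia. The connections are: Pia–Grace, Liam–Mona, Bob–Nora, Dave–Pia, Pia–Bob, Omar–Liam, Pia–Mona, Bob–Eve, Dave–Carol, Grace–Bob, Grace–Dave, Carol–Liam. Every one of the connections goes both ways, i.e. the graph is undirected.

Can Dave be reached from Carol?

Yes

Explore from Carol.
Distance 1: reach Dave, Liam.
Found Dave.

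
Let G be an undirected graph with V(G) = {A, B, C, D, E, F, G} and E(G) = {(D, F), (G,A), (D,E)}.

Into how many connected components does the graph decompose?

From A: component {A, G}.
From B: component {B}.
From C: component {C}.
From D: component {D, E, F}.
That's 4 components.

4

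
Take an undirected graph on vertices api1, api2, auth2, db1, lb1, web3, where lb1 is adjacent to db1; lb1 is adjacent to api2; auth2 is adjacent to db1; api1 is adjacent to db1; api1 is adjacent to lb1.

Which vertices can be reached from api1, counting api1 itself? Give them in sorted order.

api1, api2, auth2, db1, lb1

Start at api1.
Its neighbours: db1, lb1.
Then their neighbours: api2, auth2.
Nothing further is reachable.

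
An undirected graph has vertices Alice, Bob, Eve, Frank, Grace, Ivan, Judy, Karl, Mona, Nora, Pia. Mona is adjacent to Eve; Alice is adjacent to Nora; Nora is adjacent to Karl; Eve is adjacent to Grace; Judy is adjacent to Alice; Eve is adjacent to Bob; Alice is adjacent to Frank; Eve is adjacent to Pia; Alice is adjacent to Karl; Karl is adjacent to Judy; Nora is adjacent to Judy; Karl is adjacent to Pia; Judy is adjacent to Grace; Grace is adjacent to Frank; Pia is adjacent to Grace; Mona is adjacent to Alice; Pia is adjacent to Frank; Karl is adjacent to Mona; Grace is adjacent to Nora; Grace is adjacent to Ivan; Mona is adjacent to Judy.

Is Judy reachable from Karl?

Explore from Karl.
Distance 1: reach Alice, Judy, Mona, Nora, Pia.
Found Judy.

Yes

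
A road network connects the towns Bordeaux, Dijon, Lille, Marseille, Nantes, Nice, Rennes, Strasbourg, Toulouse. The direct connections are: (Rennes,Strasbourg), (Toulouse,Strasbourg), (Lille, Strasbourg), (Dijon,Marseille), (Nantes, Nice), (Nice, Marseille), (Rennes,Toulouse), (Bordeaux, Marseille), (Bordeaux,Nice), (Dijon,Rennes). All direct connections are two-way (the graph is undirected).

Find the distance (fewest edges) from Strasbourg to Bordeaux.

Distance 0: Strasbourg.
Distance 1: Lille, Rennes, Toulouse.
Distance 2: Dijon.
Distance 3: Marseille.
Distance 4: Bordeaux, Nice — contains Bordeaux.

4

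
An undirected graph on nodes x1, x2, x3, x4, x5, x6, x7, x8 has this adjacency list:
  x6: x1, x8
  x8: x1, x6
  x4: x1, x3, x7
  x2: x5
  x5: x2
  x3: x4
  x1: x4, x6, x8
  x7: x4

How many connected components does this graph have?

2

From x1: component {x1, x3, x4, x6, x7, x8}.
From x2: component {x2, x5}.
That's 2 components.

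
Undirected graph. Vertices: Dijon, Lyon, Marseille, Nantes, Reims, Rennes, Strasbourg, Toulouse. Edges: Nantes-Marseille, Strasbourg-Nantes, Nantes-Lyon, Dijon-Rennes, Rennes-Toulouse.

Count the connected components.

3

From Dijon: component {Dijon, Rennes, Toulouse}.
From Lyon: component {Lyon, Marseille, Nantes, Strasbourg}.
From Reims: component {Reims}.
That's 3 components.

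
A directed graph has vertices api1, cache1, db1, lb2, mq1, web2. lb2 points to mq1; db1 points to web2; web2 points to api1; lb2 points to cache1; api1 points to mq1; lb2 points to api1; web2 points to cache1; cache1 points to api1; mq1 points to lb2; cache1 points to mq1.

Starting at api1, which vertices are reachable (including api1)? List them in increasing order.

api1, cache1, lb2, mq1

Start at api1.
Its neighbours: mq1.
Then their neighbours: lb2.
Then next layer: cache1.
Nothing further is reachable.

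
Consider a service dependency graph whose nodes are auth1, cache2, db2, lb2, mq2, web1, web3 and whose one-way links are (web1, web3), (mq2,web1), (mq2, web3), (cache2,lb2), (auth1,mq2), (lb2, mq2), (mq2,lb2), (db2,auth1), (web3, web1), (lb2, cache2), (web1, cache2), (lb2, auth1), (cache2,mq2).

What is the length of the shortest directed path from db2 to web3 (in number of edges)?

3

Distance 0: db2.
Distance 1: auth1.
Distance 2: mq2.
Distance 3: lb2, web1, web3 — contains web3.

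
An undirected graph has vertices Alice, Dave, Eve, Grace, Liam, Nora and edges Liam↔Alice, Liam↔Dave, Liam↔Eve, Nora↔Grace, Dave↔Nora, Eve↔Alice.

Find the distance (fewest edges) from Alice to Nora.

3

Distance 0: Alice.
Distance 1: Eve, Liam.
Distance 2: Dave.
Distance 3: Nora — contains Nora.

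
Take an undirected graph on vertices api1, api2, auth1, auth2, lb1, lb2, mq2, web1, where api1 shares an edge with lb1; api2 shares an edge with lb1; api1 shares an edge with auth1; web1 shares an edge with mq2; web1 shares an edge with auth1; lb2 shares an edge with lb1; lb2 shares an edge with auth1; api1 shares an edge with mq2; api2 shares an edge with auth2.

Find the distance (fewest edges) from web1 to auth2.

Distance 0: web1.
Distance 1: auth1, mq2.
Distance 2: api1, lb2.
Distance 3: lb1.
Distance 4: api2.
Distance 5: auth2 — contains auth2.

5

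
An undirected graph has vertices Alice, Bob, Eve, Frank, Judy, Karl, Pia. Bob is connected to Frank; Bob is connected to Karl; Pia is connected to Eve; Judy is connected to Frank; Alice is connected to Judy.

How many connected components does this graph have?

From Alice: component {Alice, Bob, Frank, Judy, Karl}.
From Eve: component {Eve, Pia}.
That's 2 components.

2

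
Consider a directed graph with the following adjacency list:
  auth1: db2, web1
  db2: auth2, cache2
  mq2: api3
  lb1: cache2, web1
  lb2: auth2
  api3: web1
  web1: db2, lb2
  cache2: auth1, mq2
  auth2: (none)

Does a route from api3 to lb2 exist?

Explore from api3.
Distance 1: reach web1.
Distance 2: reach db2, lb2.
Found lb2.

Yes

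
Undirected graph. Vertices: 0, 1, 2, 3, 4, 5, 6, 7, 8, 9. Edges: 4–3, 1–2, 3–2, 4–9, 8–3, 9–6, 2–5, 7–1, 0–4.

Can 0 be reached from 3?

Yes

Explore from 3.
Distance 1: reach 2, 4, 8.
Distance 2: reach 0, 1, 5, 9.
Found 0.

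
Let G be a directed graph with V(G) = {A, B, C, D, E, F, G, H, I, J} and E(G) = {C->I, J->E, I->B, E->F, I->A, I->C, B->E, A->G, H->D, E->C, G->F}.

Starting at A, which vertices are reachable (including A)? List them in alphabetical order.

A, F, G

Start at A.
Its neighbours: G.
Then their neighbours: F.
Nothing further is reachable.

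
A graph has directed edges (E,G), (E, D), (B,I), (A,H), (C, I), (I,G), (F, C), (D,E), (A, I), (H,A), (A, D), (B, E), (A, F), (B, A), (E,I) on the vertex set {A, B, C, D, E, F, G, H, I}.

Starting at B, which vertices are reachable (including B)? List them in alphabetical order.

A, B, C, D, E, F, G, H, I

Start at B.
Its neighbours: A, E, I.
Then their neighbours: D, F, G, H.
Then next layer: C.
Every vertex is now reached.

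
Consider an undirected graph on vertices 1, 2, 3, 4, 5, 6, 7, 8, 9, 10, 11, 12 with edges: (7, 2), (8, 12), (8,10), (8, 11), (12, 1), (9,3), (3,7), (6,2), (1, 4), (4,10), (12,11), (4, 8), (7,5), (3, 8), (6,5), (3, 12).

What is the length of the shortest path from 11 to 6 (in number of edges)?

5

Distance 0: 11.
Distance 1: 8, 12.
Distance 2: 1, 3, 4, 10.
Distance 3: 7, 9.
Distance 4: 2, 5.
Distance 5: 6 — contains 6.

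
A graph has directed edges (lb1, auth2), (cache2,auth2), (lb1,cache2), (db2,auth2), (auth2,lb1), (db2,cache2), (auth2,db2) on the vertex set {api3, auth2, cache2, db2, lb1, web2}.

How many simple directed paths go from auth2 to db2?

auth2→db2

1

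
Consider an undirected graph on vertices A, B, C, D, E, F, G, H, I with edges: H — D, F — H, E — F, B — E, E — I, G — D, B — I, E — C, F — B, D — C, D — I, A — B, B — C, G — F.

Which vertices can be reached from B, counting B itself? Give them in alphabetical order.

Start at B.
Its neighbours: A, C, E, F, I.
Then their neighbours: D, G, H.
Every vertex is now reached.

A, B, C, D, E, F, G, H, I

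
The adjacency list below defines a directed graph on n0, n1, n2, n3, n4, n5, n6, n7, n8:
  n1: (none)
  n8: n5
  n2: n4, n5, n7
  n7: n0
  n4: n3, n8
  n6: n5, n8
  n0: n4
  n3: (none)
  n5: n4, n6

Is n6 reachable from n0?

Explore from n0.
Distance 1: reach n4.
Distance 2: reach n3, n8.
Distance 3: reach n5.
Distance 4: reach n6.
Found n6.

Yes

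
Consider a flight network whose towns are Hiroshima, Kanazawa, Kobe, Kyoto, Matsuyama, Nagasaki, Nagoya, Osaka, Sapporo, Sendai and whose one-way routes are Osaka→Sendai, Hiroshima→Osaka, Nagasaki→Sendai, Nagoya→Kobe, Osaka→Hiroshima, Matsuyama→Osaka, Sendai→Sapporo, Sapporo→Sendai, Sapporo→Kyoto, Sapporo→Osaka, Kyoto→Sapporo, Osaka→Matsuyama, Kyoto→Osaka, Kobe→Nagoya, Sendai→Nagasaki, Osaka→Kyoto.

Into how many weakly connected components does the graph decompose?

From Hiroshima: component {Hiroshima, Kyoto, Matsuyama, Nagasaki, Osaka, Sapporo, Sendai}.
From Kanazawa: component {Kanazawa}.
From Kobe: component {Kobe, Nagoya}.
That's 3 components.

3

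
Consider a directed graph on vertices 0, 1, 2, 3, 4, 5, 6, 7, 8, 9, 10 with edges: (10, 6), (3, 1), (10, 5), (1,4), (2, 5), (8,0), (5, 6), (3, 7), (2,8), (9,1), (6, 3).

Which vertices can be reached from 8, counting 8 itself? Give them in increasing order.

0, 8

Start at 8.
Its neighbours: 0.
Nothing further is reachable.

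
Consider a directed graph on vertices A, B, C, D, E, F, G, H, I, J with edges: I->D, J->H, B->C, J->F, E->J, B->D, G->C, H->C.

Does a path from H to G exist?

Explore from H.
Distance 1: reach C.
The search from H is exhausted; no directed path reaches G.

No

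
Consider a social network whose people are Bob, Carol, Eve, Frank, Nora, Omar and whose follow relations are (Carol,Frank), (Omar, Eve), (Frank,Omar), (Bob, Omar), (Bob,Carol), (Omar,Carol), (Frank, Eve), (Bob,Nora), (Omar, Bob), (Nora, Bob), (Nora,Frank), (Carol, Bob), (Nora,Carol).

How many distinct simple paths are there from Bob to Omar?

4

Bob→Carol→Frank→Omar
Bob→Nora→Carol→Frank→Omar
Bob→Nora→Frank→Omar
Bob→Omar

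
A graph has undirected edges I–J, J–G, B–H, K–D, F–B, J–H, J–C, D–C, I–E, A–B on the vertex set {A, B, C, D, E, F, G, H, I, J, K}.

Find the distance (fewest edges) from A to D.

Distance 0: A.
Distance 1: B.
Distance 2: F, H.
Distance 3: J.
Distance 4: C, G, I.
Distance 5: D, E — contains D.

5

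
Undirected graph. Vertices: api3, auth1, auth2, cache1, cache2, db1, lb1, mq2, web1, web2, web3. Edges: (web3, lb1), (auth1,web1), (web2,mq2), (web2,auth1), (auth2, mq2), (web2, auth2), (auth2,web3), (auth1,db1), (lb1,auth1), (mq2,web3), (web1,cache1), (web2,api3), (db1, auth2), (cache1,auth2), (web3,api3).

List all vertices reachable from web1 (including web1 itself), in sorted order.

Start at web1.
Its neighbours: auth1, cache1.
Then their neighbours: auth2, db1, lb1, web2.
Then next layer: api3, mq2, web3.
Nothing further is reachable.

api3, auth1, auth2, cache1, db1, lb1, mq2, web1, web2, web3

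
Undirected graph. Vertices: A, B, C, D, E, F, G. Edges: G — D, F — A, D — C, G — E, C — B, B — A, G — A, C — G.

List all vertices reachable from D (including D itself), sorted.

A, B, C, D, E, F, G

Start at D.
Its neighbours: C, G.
Then their neighbours: A, B, E.
Then next layer: F.
Every vertex is now reached.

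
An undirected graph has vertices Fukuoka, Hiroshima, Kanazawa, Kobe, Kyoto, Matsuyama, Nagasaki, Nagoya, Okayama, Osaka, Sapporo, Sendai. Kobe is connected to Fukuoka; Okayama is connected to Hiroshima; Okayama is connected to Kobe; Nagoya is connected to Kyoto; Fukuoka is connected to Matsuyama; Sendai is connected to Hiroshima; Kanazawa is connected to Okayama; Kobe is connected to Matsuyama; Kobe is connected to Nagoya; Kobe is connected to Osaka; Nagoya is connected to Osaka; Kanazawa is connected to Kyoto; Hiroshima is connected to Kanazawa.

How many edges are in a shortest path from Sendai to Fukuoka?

4

Distance 0: Sendai.
Distance 1: Hiroshima.
Distance 2: Kanazawa, Okayama.
Distance 3: Kobe, Kyoto.
Distance 4: Fukuoka, Matsuyama, Nagoya, Osaka — contains Fukuoka.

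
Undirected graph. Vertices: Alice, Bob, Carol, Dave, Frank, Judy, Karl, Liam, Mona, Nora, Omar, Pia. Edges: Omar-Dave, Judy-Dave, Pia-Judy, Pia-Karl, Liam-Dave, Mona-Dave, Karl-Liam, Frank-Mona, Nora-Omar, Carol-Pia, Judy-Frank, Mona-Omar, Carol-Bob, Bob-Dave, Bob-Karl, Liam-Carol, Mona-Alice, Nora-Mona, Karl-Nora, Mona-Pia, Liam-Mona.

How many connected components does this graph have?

From Alice: component {Alice, Bob, Carol, Dave, Frank, Judy, Karl, Liam, Mona, Nora, Omar, Pia}.
That's 1 component.

1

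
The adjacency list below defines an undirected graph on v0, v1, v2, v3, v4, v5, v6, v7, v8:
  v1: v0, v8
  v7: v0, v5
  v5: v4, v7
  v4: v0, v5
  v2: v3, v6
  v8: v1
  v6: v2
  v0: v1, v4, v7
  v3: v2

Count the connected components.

2

From v0: component {v0, v1, v4, v5, v7, v8}.
From v2: component {v2, v3, v6}.
That's 2 components.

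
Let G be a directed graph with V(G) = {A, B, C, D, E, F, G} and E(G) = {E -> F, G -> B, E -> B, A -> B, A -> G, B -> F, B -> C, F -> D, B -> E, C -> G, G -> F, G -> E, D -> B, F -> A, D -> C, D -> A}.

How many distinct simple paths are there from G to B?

G→B
G→E→B
G→E→F→A→B
G→E→F→D→A→B
G→E→F→D→B
G→F→A→B
G→F→D→A→B
G→F→D→B

8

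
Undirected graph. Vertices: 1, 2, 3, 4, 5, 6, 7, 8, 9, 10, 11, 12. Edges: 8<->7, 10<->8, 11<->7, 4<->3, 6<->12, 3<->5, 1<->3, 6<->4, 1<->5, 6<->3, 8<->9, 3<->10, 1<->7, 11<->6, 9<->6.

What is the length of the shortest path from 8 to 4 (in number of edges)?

3

Distance 0: 8.
Distance 1: 7, 9, 10.
Distance 2: 1, 3, 6, 11.
Distance 3: 4, 5, 12 — contains 4.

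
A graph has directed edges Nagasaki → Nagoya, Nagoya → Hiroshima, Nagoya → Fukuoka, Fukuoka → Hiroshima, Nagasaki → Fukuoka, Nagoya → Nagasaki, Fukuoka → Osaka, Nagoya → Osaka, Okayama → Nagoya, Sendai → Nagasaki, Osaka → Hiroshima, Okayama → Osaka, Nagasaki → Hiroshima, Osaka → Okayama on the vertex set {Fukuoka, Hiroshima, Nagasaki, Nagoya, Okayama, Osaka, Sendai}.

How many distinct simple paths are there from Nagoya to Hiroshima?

Nagoya→Fukuoka→Hiroshima
Nagoya→Fukuoka→Osaka→Hiroshima
Nagoya→Hiroshima
Nagoya→Nagasaki→Fukuoka→Hiroshima
Nagoya→Nagasaki→Fukuoka→Osaka→Hiroshima
Nagoya→Nagasaki→Hiroshima
Nagoya→Osaka→Hiroshima

7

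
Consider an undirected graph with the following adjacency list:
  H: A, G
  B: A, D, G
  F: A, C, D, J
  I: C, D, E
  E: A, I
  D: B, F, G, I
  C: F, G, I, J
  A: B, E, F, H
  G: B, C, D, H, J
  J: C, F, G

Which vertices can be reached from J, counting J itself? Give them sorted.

Start at J.
Its neighbours: C, F, G.
Then their neighbours: A, B, D, H, I.
Then next layer: E.
Every vertex is now reached.

A, B, C, D, E, F, G, H, I, J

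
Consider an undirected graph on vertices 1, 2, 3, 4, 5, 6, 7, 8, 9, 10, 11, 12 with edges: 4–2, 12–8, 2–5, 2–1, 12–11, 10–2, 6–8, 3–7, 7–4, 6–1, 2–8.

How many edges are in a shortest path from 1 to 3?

4

Distance 0: 1.
Distance 1: 2, 6.
Distance 2: 4, 5, 8, 10.
Distance 3: 7, 12.
Distance 4: 3, 11 — contains 3.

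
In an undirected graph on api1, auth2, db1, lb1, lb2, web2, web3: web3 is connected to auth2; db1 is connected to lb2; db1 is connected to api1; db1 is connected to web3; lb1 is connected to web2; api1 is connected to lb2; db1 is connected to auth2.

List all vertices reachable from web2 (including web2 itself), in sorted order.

lb1, web2

Start at web2.
Its neighbours: lb1.
Nothing further is reachable.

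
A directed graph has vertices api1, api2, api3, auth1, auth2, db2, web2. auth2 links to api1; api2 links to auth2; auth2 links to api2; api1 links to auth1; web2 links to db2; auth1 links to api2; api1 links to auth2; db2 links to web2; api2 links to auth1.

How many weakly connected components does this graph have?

3

From api1: component {api1, api2, auth1, auth2}.
From api3: component {api3}.
From db2: component {db2, web2}.
That's 3 components.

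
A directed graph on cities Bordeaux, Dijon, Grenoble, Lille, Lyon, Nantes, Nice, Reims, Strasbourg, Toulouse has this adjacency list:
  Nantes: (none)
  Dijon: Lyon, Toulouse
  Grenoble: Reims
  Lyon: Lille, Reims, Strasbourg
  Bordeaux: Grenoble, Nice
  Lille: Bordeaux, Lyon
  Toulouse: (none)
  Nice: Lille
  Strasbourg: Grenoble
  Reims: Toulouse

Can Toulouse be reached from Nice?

Explore from Nice.
Distance 1: reach Lille.
Distance 2: reach Bordeaux, Lyon.
Distance 3: reach Grenoble, Reims, Strasbourg.
Distance 4: reach Toulouse.
Found Toulouse.

Yes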